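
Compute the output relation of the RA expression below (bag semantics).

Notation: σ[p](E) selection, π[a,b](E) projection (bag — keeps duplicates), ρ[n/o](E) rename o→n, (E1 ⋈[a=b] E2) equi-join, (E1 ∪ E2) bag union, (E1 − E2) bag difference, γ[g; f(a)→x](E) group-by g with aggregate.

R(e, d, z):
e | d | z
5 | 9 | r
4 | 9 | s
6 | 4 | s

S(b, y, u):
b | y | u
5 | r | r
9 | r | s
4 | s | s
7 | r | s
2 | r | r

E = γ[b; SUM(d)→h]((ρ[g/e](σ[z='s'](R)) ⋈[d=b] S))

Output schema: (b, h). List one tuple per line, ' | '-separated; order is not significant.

Per-node cardinality:
  R → 3
  σ[z='s'](R) → 2
  ρ[g/e](σ[z='s'](R)) → 2
  S → 5
  (ρ[g/e](σ[z='s'](R)) ⋈[d=b] S) → 2
  γ[b; SUM(d)→h]((ρ[g/e](σ[z='s'](R)) ⋈[d=b] S)) → 2

== RESULT ==
b | h
4 | 4
9 | 9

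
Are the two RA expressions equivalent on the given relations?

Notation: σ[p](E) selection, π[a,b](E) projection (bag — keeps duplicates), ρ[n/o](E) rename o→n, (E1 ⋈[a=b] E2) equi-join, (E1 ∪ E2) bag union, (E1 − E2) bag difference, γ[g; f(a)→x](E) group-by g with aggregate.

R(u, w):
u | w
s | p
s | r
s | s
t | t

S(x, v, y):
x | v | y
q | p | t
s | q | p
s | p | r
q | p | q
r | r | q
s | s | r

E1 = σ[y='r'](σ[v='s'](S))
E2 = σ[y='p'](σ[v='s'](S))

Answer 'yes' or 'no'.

E1 stepwise |·|:
  S → 6
  σ[v='s'](S) → 1
  σ[y='r'](σ[v='s'](S)) → 1
E2 stepwise |·|:
  S → 6
  σ[v='s'](S) → 1
  σ[y='p'](σ[v='s'](S)) → 0

E1 result:
x | v | y
s | s | r
E2 result:
x | v | y
(0 rows)
Witness: ('s', 's', 'r') appears 1× in E1 but 0× in E2.

no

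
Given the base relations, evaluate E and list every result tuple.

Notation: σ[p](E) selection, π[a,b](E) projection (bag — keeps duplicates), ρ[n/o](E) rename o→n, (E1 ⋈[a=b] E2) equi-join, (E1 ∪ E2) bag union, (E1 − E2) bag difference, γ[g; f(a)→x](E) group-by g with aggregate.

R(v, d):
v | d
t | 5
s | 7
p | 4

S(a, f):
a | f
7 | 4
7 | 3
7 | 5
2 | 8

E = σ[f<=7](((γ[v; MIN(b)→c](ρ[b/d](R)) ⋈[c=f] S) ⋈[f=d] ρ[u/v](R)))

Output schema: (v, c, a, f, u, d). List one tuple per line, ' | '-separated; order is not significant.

Per-node cardinality:
  R → 3
  ρ[b/d](R) → 3
  γ[v; MIN(b)→c](ρ[b/d](R)) → 3
  S → 4
  (γ[v; MIN(b)→c](ρ[b/d](R)) ⋈[c=f] S) → 2
  R → 3
  ρ[u/v](R) → 3
  ((γ[v; MIN(b)→c](ρ[b/d](R)) ⋈[c=f] S) ⋈[f=d] ρ[u/v](R)) → 2
  σ[f<=7](((γ[v; MIN(b)→c](ρ[b/d](R)) ⋈[c=f] S) ⋈[f=d] ρ[u/v](R))) → 2

== RESULT ==
v | c | a | f | u | d
p | 4 | 7 | 4 | p | 4
t | 5 | 7 | 5 | t | 5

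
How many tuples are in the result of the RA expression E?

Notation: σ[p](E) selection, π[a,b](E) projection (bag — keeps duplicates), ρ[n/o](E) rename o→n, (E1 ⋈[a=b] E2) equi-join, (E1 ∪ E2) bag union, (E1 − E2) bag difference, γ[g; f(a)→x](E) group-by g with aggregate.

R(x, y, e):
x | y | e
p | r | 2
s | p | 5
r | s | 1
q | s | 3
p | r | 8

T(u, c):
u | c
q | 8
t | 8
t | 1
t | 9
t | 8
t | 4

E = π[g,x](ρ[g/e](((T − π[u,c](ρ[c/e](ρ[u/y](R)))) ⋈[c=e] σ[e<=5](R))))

Stepwise |·|:
  T → 6
  R → 5
  ρ[u/y](R) → 5
  ρ[c/e](ρ[u/y](R)) → 5
  π[u,c](ρ[c/e](ρ[u/y](R))) → 5
  (T − π[u,c](ρ[c/e](ρ[u/y](R)))) → 6
  R → 5
  σ[e<=5](R) → 4
  ((T − π[u,c](ρ[c/e](ρ[u/y](R)))) ⋈[c=e] σ[e<=5](R)) → 1
  ρ[g/e](((T − π[u,c](ρ[c/e](ρ[u/y](R)))) ⋈[c=e] σ[e<=5](R))) → 1
  π[g,x](ρ[g/e](((T − π[u,c](ρ[c/e](ρ[u/y](R)))) ⋈[c=e] σ[e<=5](R)))) → 1

|E| = 1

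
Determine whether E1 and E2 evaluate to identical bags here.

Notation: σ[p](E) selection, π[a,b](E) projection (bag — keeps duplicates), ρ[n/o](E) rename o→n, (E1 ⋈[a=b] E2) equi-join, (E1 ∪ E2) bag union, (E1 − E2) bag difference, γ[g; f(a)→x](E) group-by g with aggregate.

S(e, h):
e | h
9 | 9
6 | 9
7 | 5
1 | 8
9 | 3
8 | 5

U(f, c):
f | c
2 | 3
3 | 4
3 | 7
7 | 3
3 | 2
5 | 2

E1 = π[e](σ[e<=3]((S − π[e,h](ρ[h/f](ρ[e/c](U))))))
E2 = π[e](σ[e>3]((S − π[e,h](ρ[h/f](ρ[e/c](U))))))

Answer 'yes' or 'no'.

E1 row counts bottom-up:
  S → 6
  U → 6
  ρ[e/c](U) → 6
  ρ[h/f](ρ[e/c](U)) → 6
  π[e,h](ρ[h/f](ρ[e/c](U))) → 6
  (S − π[e,h](ρ[h/f](ρ[e/c](U)))) → 6
  σ[e<=3]((S − π[e,h](ρ[h/f](ρ[e/c](U))))) → 1
  π[e](σ[e<=3]((S − π[e,h](ρ[h/f](ρ[e/c](U)))))) → 1
E2 row counts bottom-up:
  S → 6
  U → 6
  ρ[e/c](U) → 6
  ρ[h/f](ρ[e/c](U)) → 6
  π[e,h](ρ[h/f](ρ[e/c](U))) → 6
  (S − π[e,h](ρ[h/f](ρ[e/c](U)))) → 6
  σ[e>3]((S − π[e,h](ρ[h/f](ρ[e/c](U))))) → 5
  π[e](σ[e>3]((S − π[e,h](ρ[h/f](ρ[e/c](U)))))) → 5

E1 result:
e
1
E2 result:
e
6
7
8
9
9
Witness: (6,) appears 0× in E1 but 1× in E2.

no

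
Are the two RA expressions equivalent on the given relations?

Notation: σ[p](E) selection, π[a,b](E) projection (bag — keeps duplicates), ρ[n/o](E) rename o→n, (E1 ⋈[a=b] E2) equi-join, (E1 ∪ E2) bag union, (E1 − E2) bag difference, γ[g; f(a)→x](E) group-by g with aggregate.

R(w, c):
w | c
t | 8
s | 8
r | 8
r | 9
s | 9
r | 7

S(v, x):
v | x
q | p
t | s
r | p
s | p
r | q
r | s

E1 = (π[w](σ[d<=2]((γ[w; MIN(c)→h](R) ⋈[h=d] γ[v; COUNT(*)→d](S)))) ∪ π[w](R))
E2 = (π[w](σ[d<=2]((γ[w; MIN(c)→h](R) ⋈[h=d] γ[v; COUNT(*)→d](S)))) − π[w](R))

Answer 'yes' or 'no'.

E1 row counts bottom-up:
  R → 6
  γ[w; MIN(c)→h](R) → 3
  S → 6
  γ[v; COUNT(*)→d](S) → 4
  (γ[w; MIN(c)→h](R) ⋈[h=d] γ[v; COUNT(*)→d](S)) → 0
  σ[d<=2]((γ[w; MIN(c)→h](R) ⋈[h=d] γ[v; COUNT(*)→d](S))) → 0
  π[w](σ[d<=2]((γ[w; MIN(c)→h](R) ⋈[h=d] γ[v; COUNT(*)→d](S)))) → 0
  R → 6
  π[w](R) → 6
  (π[w](σ[d<=2]((γ[w; MIN(c)→h](R) ⋈[h=d] γ[v; COUNT(*)→d](S)))) ∪ π[w](R)) → 6
E2 row counts bottom-up:
  R → 6
  γ[w; MIN(c)→h](R) → 3
  S → 6
  γ[v; COUNT(*)→d](S) → 4
  (γ[w; MIN(c)→h](R) ⋈[h=d] γ[v; COUNT(*)→d](S)) → 0
  σ[d<=2]((γ[w; MIN(c)→h](R) ⋈[h=d] γ[v; COUNT(*)→d](S))) → 0
  π[w](σ[d<=2]((γ[w; MIN(c)→h](R) ⋈[h=d] γ[v; COUNT(*)→d](S)))) → 0
  R → 6
  π[w](R) → 6
  (π[w](σ[d<=2]((γ[w; MIN(c)→h](R) ⋈[h=d] γ[v; COUNT(*)→d](S)))) − π[w](R)) → 0

E1 result:
w
r
r
r
s
s
t
E2 result:
w
(0 rows)
Witness: ('t',) appears 1× in E1 but 0× in E2.

no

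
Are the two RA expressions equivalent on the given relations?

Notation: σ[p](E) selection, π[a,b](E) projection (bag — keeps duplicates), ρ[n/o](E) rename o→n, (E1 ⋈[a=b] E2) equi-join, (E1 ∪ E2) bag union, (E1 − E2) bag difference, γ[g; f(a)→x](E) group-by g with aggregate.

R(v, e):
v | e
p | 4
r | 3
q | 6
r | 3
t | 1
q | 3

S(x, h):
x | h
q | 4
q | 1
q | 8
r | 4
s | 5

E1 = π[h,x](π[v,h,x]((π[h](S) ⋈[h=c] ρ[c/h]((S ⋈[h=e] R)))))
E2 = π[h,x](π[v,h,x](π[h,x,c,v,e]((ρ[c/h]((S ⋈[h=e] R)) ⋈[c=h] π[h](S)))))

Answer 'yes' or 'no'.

E1 per-node cardinality:
  S → 5
  π[h](S) → 5
  S → 5
  R → 6
  (S ⋈[h=e] R) → 3
  ρ[c/h]((S ⋈[h=e] R)) → 3
  (π[h](S) ⋈[h=c] ρ[c/h]((S ⋈[h=e] R))) → 5
  π[v,h,x]((π[h](S) ⋈[h=c] ρ[c/h]((S ⋈[h=e] R)))) → 5
  π[h,x](π[v,h,x]((π[h](S) ⋈[h=c] ρ[c/h]((S ⋈[h=e] R))))) → 5
E2 per-node cardinality:
  S → 5
  R → 6
  (S ⋈[h=e] R) → 3
  ρ[c/h]((S ⋈[h=e] R)) → 3
  S → 5
  π[h](S) → 5
  (ρ[c/h]((S ⋈[h=e] R)) ⋈[c=h] π[h](S)) → 5
  π[h,x,c,v,e]((ρ[c/h]((S ⋈[h=e] R)) ⋈[c=h] π[h](S))) → 5
  π[v,h,x](π[h,x,c,v,e]((ρ[c/h]((S ⋈[h=e] R)) ⋈[c=h] π[h](S)))) → 5
  π[h,x](π[v,h,x](π[h,x,c,v,e]((ρ[c/h]((S ⋈[h=e] R)) ⋈[c=h] π[h](S))))) → 5

E1 and E2 produce the same multiset:
h | x
1 | q
4 | q
4 | q
4 | r
4 | r

yes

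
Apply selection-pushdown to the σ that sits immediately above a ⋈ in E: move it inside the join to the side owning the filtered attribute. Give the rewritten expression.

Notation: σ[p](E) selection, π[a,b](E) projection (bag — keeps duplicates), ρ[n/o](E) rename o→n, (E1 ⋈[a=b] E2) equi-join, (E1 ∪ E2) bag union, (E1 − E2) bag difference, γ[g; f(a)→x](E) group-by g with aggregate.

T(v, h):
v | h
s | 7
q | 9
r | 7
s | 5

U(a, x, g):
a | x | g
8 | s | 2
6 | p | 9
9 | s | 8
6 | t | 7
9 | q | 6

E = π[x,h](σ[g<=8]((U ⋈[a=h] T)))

σ filters on g, owned by the left side.
E' = π[x,h]((σ[g<=8](U) ⋈[a=h] T))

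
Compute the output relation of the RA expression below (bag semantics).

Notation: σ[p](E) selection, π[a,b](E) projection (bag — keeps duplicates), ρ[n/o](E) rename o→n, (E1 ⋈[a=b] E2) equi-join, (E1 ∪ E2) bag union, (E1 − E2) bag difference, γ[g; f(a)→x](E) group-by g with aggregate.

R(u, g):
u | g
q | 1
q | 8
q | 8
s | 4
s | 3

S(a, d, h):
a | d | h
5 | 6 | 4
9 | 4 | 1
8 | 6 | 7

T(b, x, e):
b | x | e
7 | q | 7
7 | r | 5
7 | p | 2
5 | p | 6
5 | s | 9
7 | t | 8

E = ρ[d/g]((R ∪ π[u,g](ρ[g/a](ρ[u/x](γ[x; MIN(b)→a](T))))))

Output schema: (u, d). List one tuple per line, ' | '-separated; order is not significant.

Per-node cardinality:
  R → 5
  T → 6
  γ[x; MIN(b)→a](T) → 5
  ρ[u/x](γ[x; MIN(b)→a](T)) → 5
  ρ[g/a](ρ[u/x](γ[x; MIN(b)→a](T))) → 5
  π[u,g](ρ[g/a](ρ[u/x](γ[x; MIN(b)→a](T)))) → 5
  (R ∪ π[u,g](ρ[g/a](ρ[u/x](γ[x; MIN(b)→a](T))))) → 10
  ρ[d/g]((R ∪ π[u,g](ρ[g/a](ρ[u/x](γ[x; MIN(b)→a](T)))))) → 10

== RESULT ==
u | d
p | 5
q | 1
q | 7
q | 8
q | 8
r | 7
s | 3
s | 4
s | 5
t | 7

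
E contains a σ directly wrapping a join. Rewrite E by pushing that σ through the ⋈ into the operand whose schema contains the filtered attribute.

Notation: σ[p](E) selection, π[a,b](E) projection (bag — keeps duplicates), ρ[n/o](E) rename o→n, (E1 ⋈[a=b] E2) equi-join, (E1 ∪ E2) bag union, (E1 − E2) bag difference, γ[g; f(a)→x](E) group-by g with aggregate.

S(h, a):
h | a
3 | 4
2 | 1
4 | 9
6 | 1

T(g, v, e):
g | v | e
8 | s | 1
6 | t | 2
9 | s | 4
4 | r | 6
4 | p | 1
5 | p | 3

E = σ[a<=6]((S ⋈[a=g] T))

σ filters on a, owned by the left side.
E' = (σ[a<=6](S) ⋈[a=g] T)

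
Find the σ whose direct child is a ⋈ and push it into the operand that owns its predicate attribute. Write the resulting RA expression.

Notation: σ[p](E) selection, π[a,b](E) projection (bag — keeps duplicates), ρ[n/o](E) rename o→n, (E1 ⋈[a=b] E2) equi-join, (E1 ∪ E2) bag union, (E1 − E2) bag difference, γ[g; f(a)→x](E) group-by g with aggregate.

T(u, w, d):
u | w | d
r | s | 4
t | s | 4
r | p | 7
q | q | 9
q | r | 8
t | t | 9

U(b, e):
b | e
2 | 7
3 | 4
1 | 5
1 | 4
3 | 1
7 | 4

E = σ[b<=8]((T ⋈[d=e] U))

σ filters on b, owned by the right side.
E' = (T ⋈[d=e] σ[b<=8](U))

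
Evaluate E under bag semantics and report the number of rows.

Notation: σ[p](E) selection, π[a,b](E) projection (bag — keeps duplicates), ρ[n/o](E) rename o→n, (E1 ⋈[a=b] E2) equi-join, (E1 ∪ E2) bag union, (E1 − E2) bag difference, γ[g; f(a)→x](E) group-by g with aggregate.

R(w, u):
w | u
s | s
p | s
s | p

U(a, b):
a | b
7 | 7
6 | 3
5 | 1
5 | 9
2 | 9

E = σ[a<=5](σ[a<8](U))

Stepwise |·|:
  U → 5
  σ[a<8](U) → 5
  σ[a<=5](σ[a<8](U)) → 3

|E| = 3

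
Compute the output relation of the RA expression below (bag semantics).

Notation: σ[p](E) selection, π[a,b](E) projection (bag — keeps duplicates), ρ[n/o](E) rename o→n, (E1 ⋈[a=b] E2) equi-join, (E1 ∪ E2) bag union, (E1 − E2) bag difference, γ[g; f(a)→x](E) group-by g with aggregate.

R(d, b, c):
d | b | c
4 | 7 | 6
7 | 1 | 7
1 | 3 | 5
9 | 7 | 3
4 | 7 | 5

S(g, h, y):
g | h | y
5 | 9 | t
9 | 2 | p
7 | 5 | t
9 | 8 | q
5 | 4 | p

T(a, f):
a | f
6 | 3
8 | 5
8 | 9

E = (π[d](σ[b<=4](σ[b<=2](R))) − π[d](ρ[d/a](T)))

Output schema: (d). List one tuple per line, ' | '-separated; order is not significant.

Per-node cardinality:
  R → 5
  σ[b<=2](R) → 1
  σ[b<=4](σ[b<=2](R)) → 1
  π[d](σ[b<=4](σ[b<=2](R))) → 1
  T → 3
  ρ[d/a](T) → 3
  π[d](ρ[d/a](T)) → 3
  (π[d](σ[b<=4](σ[b<=2](R))) − π[d](ρ[d/a](T))) → 1

== RESULT ==
d
7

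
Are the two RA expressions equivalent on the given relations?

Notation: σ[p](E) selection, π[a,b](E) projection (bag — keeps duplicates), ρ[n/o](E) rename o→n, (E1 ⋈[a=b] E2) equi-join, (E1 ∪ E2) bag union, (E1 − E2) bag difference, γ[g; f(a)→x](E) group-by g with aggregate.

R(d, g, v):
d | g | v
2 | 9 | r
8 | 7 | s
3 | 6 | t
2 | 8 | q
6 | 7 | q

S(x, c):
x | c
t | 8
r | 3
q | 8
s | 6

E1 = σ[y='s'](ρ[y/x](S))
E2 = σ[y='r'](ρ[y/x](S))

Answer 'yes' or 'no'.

E1 per-node cardinality:
  S → 4
  ρ[y/x](S) → 4
  σ[y='s'](ρ[y/x](S)) → 1
E2 per-node cardinality:
  S → 4
  ρ[y/x](S) → 4
  σ[y='r'](ρ[y/x](S)) → 1

E1 result:
y | c
s | 6
E2 result:
y | c
r | 3
Witness: ('r', 3) appears 0× in E1 but 1× in E2.

no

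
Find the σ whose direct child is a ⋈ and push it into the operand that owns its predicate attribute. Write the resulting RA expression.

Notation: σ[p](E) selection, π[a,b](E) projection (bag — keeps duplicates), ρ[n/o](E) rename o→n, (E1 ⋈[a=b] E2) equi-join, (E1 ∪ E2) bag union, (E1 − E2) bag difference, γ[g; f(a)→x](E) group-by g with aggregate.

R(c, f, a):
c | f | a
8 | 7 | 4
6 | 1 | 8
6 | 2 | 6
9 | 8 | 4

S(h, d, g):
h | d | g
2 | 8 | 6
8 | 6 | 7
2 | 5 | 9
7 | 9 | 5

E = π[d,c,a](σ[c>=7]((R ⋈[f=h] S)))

σ filters on c, owned by the left side.
E' = π[d,c,a]((σ[c>=7](R) ⋈[f=h] S))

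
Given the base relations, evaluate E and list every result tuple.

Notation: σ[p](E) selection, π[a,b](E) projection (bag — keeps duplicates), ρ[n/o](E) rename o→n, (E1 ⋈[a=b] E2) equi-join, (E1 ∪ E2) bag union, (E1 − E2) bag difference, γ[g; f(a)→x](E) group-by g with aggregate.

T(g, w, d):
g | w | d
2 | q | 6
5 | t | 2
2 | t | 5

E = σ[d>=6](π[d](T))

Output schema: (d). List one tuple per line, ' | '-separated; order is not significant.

Subexpression sizes:
  T → 3
  π[d](T) → 3
  σ[d>=6](π[d](T)) → 1

== RESULT ==
d
6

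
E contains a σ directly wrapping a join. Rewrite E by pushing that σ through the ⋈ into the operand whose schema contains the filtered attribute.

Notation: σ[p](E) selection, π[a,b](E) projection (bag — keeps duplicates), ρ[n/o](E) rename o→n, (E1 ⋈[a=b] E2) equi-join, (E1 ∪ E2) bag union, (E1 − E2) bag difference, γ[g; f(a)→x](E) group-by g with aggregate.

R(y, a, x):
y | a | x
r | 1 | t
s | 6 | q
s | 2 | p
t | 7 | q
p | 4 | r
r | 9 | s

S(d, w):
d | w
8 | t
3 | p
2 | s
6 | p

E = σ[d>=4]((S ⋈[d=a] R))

σ filters on d, owned by the left side.
E' = (σ[d>=4](S) ⋈[d=a] R)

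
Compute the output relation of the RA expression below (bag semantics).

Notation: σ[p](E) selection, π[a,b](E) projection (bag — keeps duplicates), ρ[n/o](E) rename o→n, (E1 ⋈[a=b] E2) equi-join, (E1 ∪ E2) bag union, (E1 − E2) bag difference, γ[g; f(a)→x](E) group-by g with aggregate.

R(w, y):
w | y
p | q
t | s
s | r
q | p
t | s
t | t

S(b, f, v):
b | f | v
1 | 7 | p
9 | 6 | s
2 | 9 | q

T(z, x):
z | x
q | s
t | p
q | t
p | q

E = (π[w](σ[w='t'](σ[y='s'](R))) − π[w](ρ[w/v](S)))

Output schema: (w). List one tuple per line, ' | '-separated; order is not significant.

Row counts bottom-up:
  R → 6
  σ[y='s'](R) → 2
  σ[w='t'](σ[y='s'](R)) → 2
  π[w](σ[w='t'](σ[y='s'](R))) → 2
  S → 3
  ρ[w/v](S) → 3
  π[w](ρ[w/v](S)) → 3
  (π[w](σ[w='t'](σ[y='s'](R))) − π[w](ρ[w/v](S))) → 2

== RESULT ==
w
t
t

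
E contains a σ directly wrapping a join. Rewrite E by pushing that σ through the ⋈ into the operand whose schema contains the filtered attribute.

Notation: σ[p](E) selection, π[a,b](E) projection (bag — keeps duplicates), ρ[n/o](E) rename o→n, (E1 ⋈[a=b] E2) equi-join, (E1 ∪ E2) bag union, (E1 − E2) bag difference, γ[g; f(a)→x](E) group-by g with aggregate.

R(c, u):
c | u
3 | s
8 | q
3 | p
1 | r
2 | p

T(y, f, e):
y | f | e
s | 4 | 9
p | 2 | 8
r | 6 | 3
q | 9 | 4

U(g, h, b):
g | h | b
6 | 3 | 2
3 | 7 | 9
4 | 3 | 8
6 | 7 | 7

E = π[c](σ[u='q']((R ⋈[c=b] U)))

σ filters on u, owned by the left side.
E' = π[c]((σ[u='q'](R) ⋈[c=b] U))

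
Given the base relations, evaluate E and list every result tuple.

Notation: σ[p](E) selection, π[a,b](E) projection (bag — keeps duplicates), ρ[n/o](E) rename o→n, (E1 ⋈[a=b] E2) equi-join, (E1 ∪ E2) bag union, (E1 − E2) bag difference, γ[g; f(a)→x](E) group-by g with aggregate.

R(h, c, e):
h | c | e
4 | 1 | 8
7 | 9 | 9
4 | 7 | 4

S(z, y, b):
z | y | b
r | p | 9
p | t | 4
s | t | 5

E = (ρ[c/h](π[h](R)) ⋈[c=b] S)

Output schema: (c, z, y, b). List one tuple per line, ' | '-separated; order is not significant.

Row counts bottom-up:
  R → 3
  π[h](R) → 3
  ρ[c/h](π[h](R)) → 3
  S → 3
  (ρ[c/h](π[h](R)) ⋈[c=b] S) → 2

== RESULT ==
c | z | y | b
4 | p | t | 4
4 | p | t | 4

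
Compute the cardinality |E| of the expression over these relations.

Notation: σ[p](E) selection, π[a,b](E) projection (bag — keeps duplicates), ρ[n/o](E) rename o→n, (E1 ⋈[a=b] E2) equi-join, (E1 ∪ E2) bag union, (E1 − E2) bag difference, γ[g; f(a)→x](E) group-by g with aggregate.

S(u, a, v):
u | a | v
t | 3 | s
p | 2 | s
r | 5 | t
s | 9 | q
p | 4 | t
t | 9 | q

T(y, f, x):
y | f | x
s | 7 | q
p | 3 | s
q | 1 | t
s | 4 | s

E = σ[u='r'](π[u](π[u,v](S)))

Per-node cardinality:
  S → 6
  π[u,v](S) → 6
  π[u](π[u,v](S)) → 6
  σ[u='r'](π[u](π[u,v](S))) → 1

|E| = 1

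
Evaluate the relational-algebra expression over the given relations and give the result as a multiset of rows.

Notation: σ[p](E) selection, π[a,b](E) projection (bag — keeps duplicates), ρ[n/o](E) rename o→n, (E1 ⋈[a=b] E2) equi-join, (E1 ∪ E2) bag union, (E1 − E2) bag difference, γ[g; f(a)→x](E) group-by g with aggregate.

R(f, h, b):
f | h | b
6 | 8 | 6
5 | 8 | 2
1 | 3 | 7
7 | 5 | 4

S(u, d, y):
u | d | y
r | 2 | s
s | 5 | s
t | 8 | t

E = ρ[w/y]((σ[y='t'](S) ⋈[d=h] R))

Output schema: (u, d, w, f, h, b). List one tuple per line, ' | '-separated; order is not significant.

Subexpression sizes:
  S → 3
  σ[y='t'](S) → 1
  R → 4
  (σ[y='t'](S) ⋈[d=h] R) → 2
  ρ[w/y]((σ[y='t'](S) ⋈[d=h] R)) → 2

== RESULT ==
u | d | w | f | h | b
t | 8 | t | 5 | 8 | 2
t | 8 | t | 6 | 8 | 6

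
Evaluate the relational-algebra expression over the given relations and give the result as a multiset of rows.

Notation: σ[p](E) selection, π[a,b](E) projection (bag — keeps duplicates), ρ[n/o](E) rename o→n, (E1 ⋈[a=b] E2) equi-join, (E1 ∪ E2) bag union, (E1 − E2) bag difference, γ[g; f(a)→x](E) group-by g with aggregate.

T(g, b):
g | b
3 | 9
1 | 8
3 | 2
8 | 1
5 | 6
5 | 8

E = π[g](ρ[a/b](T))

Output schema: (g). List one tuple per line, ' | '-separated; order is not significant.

Subexpression sizes:
  T → 6
  ρ[a/b](T) → 6
  π[g](ρ[a/b](T)) → 6

== RESULT ==
g
1
3
3
5
5
8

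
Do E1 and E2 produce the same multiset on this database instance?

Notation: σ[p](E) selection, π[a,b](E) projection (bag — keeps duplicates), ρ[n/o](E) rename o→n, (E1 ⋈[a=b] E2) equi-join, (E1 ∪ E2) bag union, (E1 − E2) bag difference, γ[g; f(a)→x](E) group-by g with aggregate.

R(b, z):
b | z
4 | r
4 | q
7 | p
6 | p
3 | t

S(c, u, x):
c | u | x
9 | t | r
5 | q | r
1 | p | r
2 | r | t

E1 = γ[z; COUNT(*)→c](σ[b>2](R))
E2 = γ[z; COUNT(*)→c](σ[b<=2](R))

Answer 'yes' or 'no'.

E1 stepwise |·|:
  R → 5
  σ[b>2](R) → 5
  γ[z; COUNT(*)→c](σ[b>2](R)) → 4
E2 stepwise |·|:
  R → 5
  σ[b<=2](R) → 0
  γ[z; COUNT(*)→c](σ[b<=2](R)) → 0

E1 result:
z | c
p | 2
q | 1
r | 1
t | 1
E2 result:
z | c
(0 rows)
Witness: ('r', 1) appears 1× in E1 but 0× in E2.

no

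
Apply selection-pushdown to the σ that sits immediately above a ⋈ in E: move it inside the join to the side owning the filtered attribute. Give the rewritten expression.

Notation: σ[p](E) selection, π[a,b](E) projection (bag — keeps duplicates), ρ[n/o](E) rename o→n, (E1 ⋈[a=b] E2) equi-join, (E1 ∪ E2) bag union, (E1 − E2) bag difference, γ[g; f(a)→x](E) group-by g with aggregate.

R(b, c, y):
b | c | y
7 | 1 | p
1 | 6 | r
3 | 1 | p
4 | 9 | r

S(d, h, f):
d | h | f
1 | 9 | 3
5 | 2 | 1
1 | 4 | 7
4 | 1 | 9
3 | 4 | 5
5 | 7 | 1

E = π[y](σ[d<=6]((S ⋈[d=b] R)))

σ filters on d, owned by the left side.
E' = π[y]((σ[d<=6](S) ⋈[d=b] R))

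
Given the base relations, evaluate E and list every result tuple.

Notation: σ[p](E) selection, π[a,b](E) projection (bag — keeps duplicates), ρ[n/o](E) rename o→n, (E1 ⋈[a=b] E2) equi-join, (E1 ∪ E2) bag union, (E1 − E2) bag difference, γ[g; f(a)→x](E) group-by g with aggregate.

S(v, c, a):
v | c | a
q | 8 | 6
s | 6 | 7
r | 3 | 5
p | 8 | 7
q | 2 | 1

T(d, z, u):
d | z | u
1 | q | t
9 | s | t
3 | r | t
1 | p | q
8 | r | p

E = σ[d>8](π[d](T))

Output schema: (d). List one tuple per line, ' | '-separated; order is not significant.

Subexpression sizes:
  T → 5
  π[d](T) → 5
  σ[d>8](π[d](T)) → 1

== RESULT ==
d
9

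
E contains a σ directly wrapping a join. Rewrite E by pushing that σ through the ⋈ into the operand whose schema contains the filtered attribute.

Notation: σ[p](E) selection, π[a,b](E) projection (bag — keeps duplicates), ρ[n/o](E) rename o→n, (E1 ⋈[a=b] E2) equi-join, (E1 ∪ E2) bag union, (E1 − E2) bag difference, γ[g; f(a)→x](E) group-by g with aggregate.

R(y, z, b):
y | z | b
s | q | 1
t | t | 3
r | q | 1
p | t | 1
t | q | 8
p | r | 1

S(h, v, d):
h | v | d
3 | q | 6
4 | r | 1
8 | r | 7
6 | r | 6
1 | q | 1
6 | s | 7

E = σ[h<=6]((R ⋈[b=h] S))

σ filters on h, owned by the right side.
E' = (R ⋈[b=h] σ[h<=6](S))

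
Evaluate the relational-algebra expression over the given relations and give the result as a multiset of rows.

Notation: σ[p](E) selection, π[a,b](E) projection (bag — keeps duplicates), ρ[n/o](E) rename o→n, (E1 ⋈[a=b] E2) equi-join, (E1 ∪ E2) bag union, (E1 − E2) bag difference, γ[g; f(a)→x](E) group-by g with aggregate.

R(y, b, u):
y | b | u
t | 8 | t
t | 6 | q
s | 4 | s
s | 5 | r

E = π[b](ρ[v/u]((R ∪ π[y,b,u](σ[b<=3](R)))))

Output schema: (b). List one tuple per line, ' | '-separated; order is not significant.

Subexpression sizes:
  R → 4
  R → 4
  σ[b<=3](R) → 0
  π[y,b,u](σ[b<=3](R)) → 0
  (R ∪ π[y,b,u](σ[b<=3](R))) → 4
  ρ[v/u]((R ∪ π[y,b,u](σ[b<=3](R)))) → 4
  π[b](ρ[v/u]((R ∪ π[y,b,u](σ[b<=3](R))))) → 4

== RESULT ==
b
4
5
6
8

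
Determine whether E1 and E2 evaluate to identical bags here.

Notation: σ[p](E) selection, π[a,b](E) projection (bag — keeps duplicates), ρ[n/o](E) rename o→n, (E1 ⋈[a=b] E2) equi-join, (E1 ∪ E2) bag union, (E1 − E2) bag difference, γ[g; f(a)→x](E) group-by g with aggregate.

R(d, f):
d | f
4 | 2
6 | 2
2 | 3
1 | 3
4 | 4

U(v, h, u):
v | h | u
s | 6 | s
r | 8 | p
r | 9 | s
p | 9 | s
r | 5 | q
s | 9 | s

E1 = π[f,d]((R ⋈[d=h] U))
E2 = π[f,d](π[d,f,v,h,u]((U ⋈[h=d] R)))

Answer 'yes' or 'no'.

E1 stepwise |·|:
  R → 5
  U → 6
  (R ⋈[d=h] U) → 1
  π[f,d]((R ⋈[d=h] U)) → 1
E2 stepwise |·|:
  U → 6
  R → 5
  (U ⋈[h=d] R) → 1
  π[d,f,v,h,u]((U ⋈[h=d] R)) → 1
  π[f,d](π[d,f,v,h,u]((U ⋈[h=d] R))) → 1

E1 and E2 produce the same multiset:
f | d
2 | 6

yes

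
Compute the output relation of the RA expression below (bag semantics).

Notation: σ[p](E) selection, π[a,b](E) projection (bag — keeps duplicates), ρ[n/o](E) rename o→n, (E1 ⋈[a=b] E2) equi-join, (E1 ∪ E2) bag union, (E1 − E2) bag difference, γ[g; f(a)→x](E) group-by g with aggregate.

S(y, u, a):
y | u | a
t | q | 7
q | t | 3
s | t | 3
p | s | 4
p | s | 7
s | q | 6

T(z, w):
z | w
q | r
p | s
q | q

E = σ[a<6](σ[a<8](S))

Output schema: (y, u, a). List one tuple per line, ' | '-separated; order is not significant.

Row counts bottom-up:
  S → 6
  σ[a<8](S) → 6
  σ[a<6](σ[a<8](S)) → 3

== RESULT ==
y | u | a
p | s | 4
q | t | 3
s | t | 3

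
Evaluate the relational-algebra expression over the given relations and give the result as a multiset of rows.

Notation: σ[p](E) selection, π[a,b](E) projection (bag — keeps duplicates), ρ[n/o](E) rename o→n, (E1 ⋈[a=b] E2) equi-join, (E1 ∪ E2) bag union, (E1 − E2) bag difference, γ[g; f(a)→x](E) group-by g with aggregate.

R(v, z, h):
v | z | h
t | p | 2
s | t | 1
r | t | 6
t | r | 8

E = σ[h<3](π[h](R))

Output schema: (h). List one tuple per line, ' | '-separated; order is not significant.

Row counts bottom-up:
  R → 4
  π[h](R) → 4
  σ[h<3](π[h](R)) → 2

== RESULT ==
h
1
2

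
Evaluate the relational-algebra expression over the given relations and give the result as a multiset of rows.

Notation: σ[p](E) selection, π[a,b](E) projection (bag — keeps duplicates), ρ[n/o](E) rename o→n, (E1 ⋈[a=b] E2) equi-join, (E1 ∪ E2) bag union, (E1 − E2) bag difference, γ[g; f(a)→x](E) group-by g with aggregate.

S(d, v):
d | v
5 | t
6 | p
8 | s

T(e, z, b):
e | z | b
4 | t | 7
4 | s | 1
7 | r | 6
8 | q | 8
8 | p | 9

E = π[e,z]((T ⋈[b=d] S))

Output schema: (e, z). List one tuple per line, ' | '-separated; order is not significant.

Per-node cardinality:
  T → 5
  S → 3
  (T ⋈[b=d] S) → 2
  π[e,z]((T ⋈[b=d] S)) → 2

== RESULT ==
e | z
7 | r
8 | q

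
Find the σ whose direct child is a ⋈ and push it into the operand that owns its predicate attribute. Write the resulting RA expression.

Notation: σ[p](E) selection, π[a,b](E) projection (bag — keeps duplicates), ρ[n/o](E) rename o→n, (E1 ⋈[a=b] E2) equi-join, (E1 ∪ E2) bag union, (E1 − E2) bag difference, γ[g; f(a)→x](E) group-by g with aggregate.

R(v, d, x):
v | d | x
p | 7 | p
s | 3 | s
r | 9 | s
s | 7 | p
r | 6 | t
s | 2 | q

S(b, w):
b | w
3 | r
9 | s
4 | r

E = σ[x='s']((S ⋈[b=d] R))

σ filters on x, owned by the right side.
E' = (S ⋈[b=d] σ[x='s'](R))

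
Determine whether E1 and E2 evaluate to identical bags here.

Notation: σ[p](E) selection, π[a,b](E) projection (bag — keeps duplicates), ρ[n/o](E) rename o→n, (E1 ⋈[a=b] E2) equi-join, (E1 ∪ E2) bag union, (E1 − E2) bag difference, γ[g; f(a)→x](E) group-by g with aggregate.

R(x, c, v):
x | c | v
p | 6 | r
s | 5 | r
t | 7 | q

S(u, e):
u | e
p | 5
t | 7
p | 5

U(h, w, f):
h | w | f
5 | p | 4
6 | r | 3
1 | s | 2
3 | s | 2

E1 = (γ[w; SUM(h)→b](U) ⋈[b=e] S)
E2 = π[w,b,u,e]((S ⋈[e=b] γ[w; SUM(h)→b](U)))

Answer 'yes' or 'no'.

E1 row counts bottom-up:
  U → 4
  γ[w; SUM(h)→b](U) → 3
  S → 3
  (γ[w; SUM(h)→b](U) ⋈[b=e] S) → 2
E2 row counts bottom-up:
  S → 3
  U → 4
  γ[w; SUM(h)→b](U) → 3
  (S ⋈[e=b] γ[w; SUM(h)→b](U)) → 2
  π[w,b,u,e]((S ⋈[e=b] γ[w; SUM(h)→b](U))) → 2

E1 and E2 produce the same multiset:
w | b | u | e
p | 5 | p | 5
p | 5 | p | 5

yes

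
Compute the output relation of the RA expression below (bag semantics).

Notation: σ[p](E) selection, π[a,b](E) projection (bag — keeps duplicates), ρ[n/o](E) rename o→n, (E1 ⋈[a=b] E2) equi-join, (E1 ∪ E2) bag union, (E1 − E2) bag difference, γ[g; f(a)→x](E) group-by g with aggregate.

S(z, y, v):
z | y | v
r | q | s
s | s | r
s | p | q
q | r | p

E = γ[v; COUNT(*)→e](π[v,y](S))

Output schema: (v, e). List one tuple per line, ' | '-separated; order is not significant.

Subexpression sizes:
  S → 4
  π[v,y](S) → 4
  γ[v; COUNT(*)→e](π[v,y](S)) → 4

== RESULT ==
v | e
p | 1
q | 1
r | 1
s | 1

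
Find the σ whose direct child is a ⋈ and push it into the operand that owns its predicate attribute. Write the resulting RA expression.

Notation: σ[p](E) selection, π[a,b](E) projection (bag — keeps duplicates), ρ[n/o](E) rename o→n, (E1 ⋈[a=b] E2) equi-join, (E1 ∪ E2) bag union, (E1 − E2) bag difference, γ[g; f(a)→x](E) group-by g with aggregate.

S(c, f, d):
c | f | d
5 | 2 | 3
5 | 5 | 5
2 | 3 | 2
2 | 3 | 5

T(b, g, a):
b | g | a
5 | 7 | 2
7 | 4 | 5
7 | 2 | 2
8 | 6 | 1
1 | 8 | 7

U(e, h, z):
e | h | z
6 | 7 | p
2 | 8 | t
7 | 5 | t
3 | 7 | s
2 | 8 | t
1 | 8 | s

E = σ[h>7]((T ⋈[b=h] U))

σ filters on h, owned by the right side.
E' = (T ⋈[b=h] σ[h>7](U))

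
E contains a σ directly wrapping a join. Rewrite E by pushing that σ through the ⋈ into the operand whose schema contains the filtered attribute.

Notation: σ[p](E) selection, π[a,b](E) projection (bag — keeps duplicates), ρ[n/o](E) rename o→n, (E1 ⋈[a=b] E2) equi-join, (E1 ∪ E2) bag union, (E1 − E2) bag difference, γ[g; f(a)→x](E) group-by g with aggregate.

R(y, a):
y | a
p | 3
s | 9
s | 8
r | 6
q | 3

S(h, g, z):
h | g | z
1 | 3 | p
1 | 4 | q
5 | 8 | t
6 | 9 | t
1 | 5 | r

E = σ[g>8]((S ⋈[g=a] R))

σ filters on g, owned by the left side.
E' = (σ[g>8](S) ⋈[g=a] R)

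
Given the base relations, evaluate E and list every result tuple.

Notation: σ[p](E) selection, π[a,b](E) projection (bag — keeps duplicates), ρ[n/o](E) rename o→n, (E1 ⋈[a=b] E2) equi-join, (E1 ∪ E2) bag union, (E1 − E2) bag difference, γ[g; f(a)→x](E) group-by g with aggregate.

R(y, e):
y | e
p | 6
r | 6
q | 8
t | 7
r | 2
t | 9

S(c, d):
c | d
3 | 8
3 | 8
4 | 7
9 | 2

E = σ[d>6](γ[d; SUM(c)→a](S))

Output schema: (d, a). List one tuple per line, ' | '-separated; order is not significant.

Row counts bottom-up:
  S → 4
  γ[d; SUM(c)→a](S) → 3
  σ[d>6](γ[d; SUM(c)→a](S)) → 2

== RESULT ==
d | a
7 | 4
8 | 6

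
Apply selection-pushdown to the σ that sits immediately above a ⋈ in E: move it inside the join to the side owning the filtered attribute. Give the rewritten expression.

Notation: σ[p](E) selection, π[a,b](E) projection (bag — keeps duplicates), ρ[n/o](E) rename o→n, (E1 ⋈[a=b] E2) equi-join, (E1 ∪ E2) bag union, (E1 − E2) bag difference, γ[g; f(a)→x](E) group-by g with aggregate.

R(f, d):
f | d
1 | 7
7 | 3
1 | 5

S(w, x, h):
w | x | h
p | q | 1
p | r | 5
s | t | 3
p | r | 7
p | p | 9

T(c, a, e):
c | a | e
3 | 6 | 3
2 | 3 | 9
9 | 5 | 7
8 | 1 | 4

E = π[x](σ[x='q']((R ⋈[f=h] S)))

σ filters on x, owned by the right side.
E' = π[x]((R ⋈[f=h] σ[x='q'](S)))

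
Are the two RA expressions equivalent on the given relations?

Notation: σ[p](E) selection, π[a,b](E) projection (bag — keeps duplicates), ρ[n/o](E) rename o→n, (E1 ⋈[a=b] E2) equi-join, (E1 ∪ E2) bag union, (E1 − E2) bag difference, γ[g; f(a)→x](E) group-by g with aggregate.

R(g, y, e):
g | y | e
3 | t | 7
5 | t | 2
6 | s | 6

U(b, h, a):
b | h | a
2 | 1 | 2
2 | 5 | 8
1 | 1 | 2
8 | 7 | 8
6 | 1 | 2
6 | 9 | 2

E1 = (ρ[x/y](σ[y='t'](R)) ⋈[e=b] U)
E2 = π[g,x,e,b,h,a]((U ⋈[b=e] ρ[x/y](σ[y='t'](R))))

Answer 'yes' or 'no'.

E1 row counts bottom-up:
  R → 3
  σ[y='t'](R) → 2
  ρ[x/y](σ[y='t'](R)) → 2
  U → 6
  (ρ[x/y](σ[y='t'](R)) ⋈[e=b] U) → 2
E2 row counts bottom-up:
  U → 6
  R → 3
  σ[y='t'](R) → 2
  ρ[x/y](σ[y='t'](R)) → 2
  (U ⋈[b=e] ρ[x/y](σ[y='t'](R))) → 2
  π[g,x,e,b,h,a]((U ⋈[b=e] ρ[x/y](σ[y='t'](R)))) → 2

E1 and E2 produce the same multiset:
g | x | e | b | h | a
5 | t | 2 | 2 | 1 | 2
5 | t | 2 | 2 | 5 | 8

yes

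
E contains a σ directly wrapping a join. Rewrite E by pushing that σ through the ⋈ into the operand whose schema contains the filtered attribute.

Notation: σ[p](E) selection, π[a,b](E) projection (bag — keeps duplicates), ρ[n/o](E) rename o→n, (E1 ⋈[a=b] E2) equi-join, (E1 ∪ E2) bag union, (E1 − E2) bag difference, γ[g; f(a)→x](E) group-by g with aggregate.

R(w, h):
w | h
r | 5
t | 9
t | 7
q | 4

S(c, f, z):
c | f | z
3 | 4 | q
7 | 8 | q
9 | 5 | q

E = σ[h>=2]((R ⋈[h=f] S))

σ filters on h, owned by the left side.
E' = (σ[h>=2](R) ⋈[h=f] S)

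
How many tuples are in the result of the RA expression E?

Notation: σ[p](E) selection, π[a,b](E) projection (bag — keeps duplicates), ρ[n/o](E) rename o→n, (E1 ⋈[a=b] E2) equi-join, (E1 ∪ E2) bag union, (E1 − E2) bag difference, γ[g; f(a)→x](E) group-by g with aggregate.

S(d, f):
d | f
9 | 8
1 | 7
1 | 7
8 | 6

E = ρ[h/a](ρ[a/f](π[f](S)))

Row counts bottom-up:
  S → 4
  π[f](S) → 4
  ρ[a/f](π[f](S)) → 4
  ρ[h/a](ρ[a/f](π[f](S))) → 4

|E| = 4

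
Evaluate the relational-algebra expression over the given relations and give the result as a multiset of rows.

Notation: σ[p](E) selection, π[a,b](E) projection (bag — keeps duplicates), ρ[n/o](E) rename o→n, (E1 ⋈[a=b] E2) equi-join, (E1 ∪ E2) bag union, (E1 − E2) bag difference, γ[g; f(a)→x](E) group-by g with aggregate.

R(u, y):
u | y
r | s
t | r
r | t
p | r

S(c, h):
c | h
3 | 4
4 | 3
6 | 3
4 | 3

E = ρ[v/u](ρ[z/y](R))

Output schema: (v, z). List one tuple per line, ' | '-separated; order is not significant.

Per-node cardinality:
  R → 4
  ρ[z/y](R) → 4
  ρ[v/u](ρ[z/y](R)) → 4

== RESULT ==
v | z
p | r
r | s
r | t
t | r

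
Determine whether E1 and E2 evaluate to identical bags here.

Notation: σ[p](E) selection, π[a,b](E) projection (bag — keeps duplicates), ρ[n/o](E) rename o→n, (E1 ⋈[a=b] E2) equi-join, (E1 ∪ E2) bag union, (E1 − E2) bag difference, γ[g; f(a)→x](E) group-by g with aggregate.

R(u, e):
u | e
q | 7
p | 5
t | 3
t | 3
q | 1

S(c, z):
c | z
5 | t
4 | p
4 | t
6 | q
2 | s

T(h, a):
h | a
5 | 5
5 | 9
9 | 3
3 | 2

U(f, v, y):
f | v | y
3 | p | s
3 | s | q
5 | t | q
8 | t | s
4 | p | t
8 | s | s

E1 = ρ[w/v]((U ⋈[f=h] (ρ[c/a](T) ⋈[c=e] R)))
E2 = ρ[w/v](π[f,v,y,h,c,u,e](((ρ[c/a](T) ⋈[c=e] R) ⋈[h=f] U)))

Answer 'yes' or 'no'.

E1 stepwise |·|:
  U → 6
  T → 4
  ρ[c/a](T) → 4
  R → 5
  (ρ[c/a](T) ⋈[c=e] R) → 3
  (U ⋈[f=h] (ρ[c/a](T) ⋈[c=e] R)) → 1
  ρ[w/v]((U ⋈[f=h] (ρ[c/a](T) ⋈[c=e] R))) → 1
E2 stepwise |·|:
  T → 4
  ρ[c/a](T) → 4
  R → 5
  (ρ[c/a](T) ⋈[c=e] R) → 3
  U → 6
  ((ρ[c/a](T) ⋈[c=e] R) ⋈[h=f] U) → 1
  π[f,v,y,h,c,u,e](((ρ[c/a](T) ⋈[c=e] R) ⋈[h=f] U)) → 1
  ρ[w/v](π[f,v,y,h,c,u,e](((ρ[c/a](T) ⋈[c=e] R) ⋈[h=f] U))) → 1

E1 and E2 produce the same multiset:
f | w | y | h | c | u | e
5 | t | q | 5 | 5 | p | 5

yes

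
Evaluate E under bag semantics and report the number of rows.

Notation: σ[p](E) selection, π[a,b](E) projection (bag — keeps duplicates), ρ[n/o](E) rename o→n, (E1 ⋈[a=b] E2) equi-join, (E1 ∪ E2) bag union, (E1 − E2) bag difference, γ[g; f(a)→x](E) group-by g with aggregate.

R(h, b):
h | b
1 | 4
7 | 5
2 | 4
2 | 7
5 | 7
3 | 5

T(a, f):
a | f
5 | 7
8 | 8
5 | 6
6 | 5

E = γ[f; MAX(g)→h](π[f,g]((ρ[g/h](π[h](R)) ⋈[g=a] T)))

Per-node cardinality:
  R → 6
  π[h](R) → 6
  ρ[g/h](π[h](R)) → 6
  T → 4
  (ρ[g/h](π[h](R)) ⋈[g=a] T) → 2
  π[f,g]((ρ[g/h](π[h](R)) ⋈[g=a] T)) → 2
  γ[f; MAX(g)→h](π[f,g]((ρ[g/h](π[h](R)) ⋈[g=a] T))) → 2

|E| = 2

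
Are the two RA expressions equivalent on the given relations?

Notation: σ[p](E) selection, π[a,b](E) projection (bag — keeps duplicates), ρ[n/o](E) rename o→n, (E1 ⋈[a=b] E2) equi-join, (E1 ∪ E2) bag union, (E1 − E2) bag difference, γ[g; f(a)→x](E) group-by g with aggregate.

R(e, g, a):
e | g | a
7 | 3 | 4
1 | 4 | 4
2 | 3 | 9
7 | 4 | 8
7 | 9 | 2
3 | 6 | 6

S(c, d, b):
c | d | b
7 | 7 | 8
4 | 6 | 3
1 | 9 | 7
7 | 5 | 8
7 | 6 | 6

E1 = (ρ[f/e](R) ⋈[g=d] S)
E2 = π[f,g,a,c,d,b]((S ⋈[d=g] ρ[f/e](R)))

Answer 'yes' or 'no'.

E1 subexpression sizes:
  R → 6
  ρ[f/e](R) → 6
  S → 5
  (ρ[f/e](R) ⋈[g=d] S) → 3
E2 subexpression sizes:
  S → 5
  R → 6
  ρ[f/e](R) → 6
  (S ⋈[d=g] ρ[f/e](R)) → 3
  π[f,g,a,c,d,b]((S ⋈[d=g] ρ[f/e](R))) → 3

E1 and E2 produce the same multiset:
f | g | a | c | d | b
3 | 6 | 6 | 4 | 6 | 3
3 | 6 | 6 | 7 | 6 | 6
7 | 9 | 2 | 1 | 9 | 7

yes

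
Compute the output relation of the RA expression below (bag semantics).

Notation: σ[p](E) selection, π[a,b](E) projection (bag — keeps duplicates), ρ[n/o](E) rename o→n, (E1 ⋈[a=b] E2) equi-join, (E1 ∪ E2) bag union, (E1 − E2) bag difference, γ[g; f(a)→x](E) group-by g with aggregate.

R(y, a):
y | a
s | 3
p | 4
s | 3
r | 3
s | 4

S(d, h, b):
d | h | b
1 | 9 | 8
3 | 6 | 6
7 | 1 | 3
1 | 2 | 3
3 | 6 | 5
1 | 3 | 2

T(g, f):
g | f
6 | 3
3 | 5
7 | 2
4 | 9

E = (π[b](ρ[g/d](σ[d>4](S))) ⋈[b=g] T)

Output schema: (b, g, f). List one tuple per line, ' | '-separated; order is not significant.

Subexpression sizes:
  S → 6
  σ[d>4](S) → 1
  ρ[g/d](σ[d>4](S)) → 1
  π[b](ρ[g/d](σ[d>4](S))) → 1
  T → 4
  (π[b](ρ[g/d](σ[d>4](S))) ⋈[b=g] T) → 1

== RESULT ==
b | g | f
3 | 3 | 5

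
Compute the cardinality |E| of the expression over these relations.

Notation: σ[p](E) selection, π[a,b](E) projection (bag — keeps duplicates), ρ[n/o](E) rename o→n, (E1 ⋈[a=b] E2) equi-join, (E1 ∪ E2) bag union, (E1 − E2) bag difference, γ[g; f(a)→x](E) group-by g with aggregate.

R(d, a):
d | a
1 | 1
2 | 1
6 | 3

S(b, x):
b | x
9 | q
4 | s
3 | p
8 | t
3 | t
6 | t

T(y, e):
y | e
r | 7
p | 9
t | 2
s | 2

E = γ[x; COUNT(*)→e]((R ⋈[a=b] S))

Row counts bottom-up:
  R → 3
  S → 6
  (R ⋈[a=b] S) → 2
  γ[x; COUNT(*)→e]((R ⋈[a=b] S)) → 2

|E| = 2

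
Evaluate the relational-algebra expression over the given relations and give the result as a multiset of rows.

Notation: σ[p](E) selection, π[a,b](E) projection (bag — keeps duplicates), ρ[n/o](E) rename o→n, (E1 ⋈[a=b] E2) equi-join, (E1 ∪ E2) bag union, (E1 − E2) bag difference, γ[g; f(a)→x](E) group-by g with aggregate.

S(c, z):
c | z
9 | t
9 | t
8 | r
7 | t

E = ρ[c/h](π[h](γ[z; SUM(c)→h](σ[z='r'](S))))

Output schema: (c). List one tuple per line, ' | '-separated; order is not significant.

Per-node cardinality:
  S → 4
  σ[z='r'](S) → 1
  γ[z; SUM(c)→h](σ[z='r'](S)) → 1
  π[h](γ[z; SUM(c)→h](σ[z='r'](S))) → 1
  ρ[c/h](π[h](γ[z; SUM(c)→h](σ[z='r'](S)))) → 1

== RESULT ==
c
8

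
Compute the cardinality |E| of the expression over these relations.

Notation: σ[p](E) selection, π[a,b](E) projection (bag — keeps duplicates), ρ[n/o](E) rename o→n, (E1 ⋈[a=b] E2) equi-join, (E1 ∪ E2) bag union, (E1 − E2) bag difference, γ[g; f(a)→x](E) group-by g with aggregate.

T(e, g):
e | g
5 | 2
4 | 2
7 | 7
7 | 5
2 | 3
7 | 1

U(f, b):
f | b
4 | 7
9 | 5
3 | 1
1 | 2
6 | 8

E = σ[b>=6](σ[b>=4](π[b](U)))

Stepwise |·|:
  U → 5
  π[b](U) → 5
  σ[b>=4](π[b](U)) → 3
  σ[b>=6](σ[b>=4](π[b](U))) → 2

|E| = 2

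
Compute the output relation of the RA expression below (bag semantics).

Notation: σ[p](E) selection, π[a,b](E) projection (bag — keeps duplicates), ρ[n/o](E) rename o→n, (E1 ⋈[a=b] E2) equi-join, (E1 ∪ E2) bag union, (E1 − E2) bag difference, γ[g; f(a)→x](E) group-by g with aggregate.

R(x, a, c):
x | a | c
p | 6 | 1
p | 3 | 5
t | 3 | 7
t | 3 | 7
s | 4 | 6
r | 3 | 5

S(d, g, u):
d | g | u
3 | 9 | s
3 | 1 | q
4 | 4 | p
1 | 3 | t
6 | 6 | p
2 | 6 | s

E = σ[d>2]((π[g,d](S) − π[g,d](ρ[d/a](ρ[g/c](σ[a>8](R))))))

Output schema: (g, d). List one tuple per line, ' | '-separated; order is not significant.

Subexpression sizes:
  S → 6
  π[g,d](S) → 6
  R → 6
  σ[a>8](R) → 0
  ρ[g/c](σ[a>8](R)) → 0
  ρ[d/a](ρ[g/c](σ[a>8](R))) → 0
  π[g,d](ρ[d/a](ρ[g/c](σ[a>8](R)))) → 0
  (π[g,d](S) − π[g,d](ρ[d/a](ρ[g/c](σ[a>8](R))))) → 6
  σ[d>2]((π[g,d](S) − π[g,d](ρ[d/a](ρ[g/c](σ[a>8](R)))))) → 4

== RESULT ==
g | d
1 | 3
4 | 4
6 | 6
9 | 3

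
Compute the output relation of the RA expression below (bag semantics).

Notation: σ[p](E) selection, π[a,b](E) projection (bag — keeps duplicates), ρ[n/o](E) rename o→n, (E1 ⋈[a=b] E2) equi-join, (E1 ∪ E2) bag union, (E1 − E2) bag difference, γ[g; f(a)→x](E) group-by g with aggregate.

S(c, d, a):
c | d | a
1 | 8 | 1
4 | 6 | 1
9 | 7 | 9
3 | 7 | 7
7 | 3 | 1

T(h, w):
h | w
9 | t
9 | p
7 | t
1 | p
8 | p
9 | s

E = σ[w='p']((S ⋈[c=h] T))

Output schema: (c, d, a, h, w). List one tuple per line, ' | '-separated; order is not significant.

Subexpression sizes:
  S → 5
  T → 6
  (S ⋈[c=h] T) → 5
  σ[w='p']((S ⋈[c=h] T)) → 2

== RESULT ==
c | d | a | h | w
1 | 8 | 1 | 1 | p
9 | 7 | 9 | 9 | p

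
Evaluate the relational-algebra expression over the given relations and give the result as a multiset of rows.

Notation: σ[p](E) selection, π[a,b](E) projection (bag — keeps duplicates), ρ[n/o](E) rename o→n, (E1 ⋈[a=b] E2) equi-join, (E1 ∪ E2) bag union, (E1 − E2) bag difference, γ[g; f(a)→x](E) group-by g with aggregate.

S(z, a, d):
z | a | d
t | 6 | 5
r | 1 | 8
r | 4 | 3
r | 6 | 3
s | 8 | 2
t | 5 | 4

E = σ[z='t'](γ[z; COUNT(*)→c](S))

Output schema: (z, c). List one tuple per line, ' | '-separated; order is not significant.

Per-node cardinality:
  S → 6
  γ[z; COUNT(*)→c](S) → 3
  σ[z='t'](γ[z; COUNT(*)→c](S)) → 1

== RESULT ==
z | c
t | 2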